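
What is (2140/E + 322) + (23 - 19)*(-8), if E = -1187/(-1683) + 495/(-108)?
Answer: -6835450/26107 ≈ -261.82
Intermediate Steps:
E = -26107/6732 (E = -1187*(-1/1683) + 495*(-1/108) = 1187/1683 - 55/12 = -26107/6732 ≈ -3.8780)
(2140/E + 322) + (23 - 19)*(-8) = (2140/(-26107/6732) + 322) + (23 - 19)*(-8) = (2140*(-6732/26107) + 322) + 4*(-8) = (-14406480/26107 + 322) - 32 = -6000026/26107 - 32 = -6835450/26107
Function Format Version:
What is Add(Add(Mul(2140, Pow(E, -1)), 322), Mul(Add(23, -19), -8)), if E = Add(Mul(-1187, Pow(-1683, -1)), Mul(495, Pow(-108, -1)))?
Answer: Rational(-6835450, 26107) ≈ -261.82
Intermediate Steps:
E = Rational(-26107, 6732) (E = Add(Mul(-1187, Rational(-1, 1683)), Mul(495, Rational(-1, 108))) = Add(Rational(1187, 1683), Rational(-55, 12)) = Rational(-26107, 6732) ≈ -3.8780)
Add(Add(Mul(2140, Pow(E, -1)), 322), Mul(Add(23, -19), -8)) = Add(Add(Mul(2140, Pow(Rational(-26107, 6732), -1)), 322), Mul(Add(23, -19), -8)) = Add(Add(Mul(2140, Rational(-6732, 26107)), 322), Mul(4, -8)) = Add(Add(Rational(-14406480, 26107), 322), -32) = Add(Rational(-6000026, 26107), -32) = Rational(-6835450, 26107)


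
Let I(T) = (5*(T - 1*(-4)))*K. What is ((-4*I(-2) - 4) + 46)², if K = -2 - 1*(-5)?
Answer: 6084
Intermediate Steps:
K = 3 (K = -2 + 5 = 3)
I(T) = 60 + 15*T (I(T) = (5*(T - 1*(-4)))*3 = (5*(T + 4))*3 = (5*(4 + T))*3 = (20 + 5*T)*3 = 60 + 15*T)
((-4*I(-2) - 4) + 46)² = ((-4*(60 + 15*(-2)) - 4) + 46)² = ((-4*(60 - 30) - 4) + 46)² = ((-4*30 - 4) + 46)² = ((-120 - 4) + 46)² = (-124 + 46)² = (-78)² = 6084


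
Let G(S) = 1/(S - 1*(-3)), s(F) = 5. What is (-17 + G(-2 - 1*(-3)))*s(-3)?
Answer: -335/4 ≈ -83.750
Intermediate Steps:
G(S) = 1/(3 + S) (G(S) = 1/(S + 3) = 1/(3 + S))
(-17 + G(-2 - 1*(-3)))*s(-3) = (-17 + 1/(3 + (-2 - 1*(-3))))*5 = (-17 + 1/(3 + (-2 + 3)))*5 = (-17 + 1/(3 + 1))*5 = (-17 + 1/4)*5 = (-17 + ¼)*5 = -67/4*5 = -335/4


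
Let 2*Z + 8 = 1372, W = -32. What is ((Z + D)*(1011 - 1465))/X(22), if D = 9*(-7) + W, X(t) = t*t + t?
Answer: -133249/253 ≈ -526.68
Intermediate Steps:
Z = 682 (Z = -4 + (½)*1372 = -4 + 686 = 682)
X(t) = t + t² (X(t) = t² + t = t + t²)
D = -95 (D = 9*(-7) - 32 = -63 - 32 = -95)
((Z + D)*(1011 - 1465))/X(22) = ((682 - 95)*(1011 - 1465))/((22*(1 + 22))) = (587*(-454))/((22*23)) = -266498/506 = -266498*1/506 = -133249/253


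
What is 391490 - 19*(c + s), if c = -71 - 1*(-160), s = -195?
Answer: 393504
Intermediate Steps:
c = 89 (c = -71 + 160 = 89)
391490 - 19*(c + s) = 391490 - 19*(89 - 195) = 391490 - 19*(-106) = 391490 + 2014 = 393504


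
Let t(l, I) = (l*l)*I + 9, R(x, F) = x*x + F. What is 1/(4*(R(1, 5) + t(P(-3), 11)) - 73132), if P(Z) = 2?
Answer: -1/72896 ≈ -1.3718e-5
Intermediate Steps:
R(x, F) = F + x² (R(x, F) = x² + F = F + x²)
t(l, I) = 9 + I*l² (t(l, I) = l²*I + 9 = I*l² + 9 = 9 + I*l²)
1/(4*(R(1, 5) + t(P(-3), 11)) - 73132) = 1/(4*((5 + 1²) + (9 + 11*2²)) - 73132) = 1/(4*((5 + 1) + (9 + 11*4)) - 73132) = 1/(4*(6 + (9 + 44)) - 73132) = 1/(4*(6 + 53) - 73132) = 1/(4*59 - 73132) = 1/(236 - 73132) = 1/(-72896) = -1/72896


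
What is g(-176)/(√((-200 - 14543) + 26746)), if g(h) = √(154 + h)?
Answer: I*√264066/12003 ≈ 0.042812*I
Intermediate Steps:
g(-176)/(√((-200 - 14543) + 26746)) = √(154 - 176)/(√((-200 - 14543) + 26746)) = √(-22)/(√(-14743 + 26746)) = (I*√22)/(√12003) = (I*√22)*(√12003/12003) = I*√264066/12003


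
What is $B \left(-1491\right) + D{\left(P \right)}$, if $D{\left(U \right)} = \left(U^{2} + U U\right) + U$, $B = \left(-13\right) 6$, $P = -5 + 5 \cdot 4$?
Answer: $116763$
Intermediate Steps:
$P = 15$ ($P = -5 + 20 = 15$)
$B = -78$
$D{\left(U \right)} = U + 2 U^{2}$ ($D{\left(U \right)} = \left(U^{2} + U^{2}\right) + U = 2 U^{2} + U = U + 2 U^{2}$)
$B \left(-1491\right) + D{\left(P \right)} = \left(-78\right) \left(-1491\right) + 15 \left(1 + 2 \cdot 15\right) = 116298 + 15 \left(1 + 30\right) = 116298 + 15 \cdot 31 = 116298 + 465 = 116763$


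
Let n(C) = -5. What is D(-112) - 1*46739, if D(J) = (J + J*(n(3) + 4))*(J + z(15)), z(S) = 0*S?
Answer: -46739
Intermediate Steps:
z(S) = 0
D(J) = 0 (D(J) = (J + J*(-5 + 4))*(J + 0) = (J + J*(-1))*J = (J - J)*J = 0*J = 0)
D(-112) - 1*46739 = 0 - 1*46739 = 0 - 46739 = -46739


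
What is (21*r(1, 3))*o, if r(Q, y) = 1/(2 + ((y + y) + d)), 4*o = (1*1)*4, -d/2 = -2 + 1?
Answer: 21/10 ≈ 2.1000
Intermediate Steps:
d = 2 (d = -2*(-2 + 1) = -2*(-1) = 2)
o = 1 (o = ((1*1)*4)/4 = (1*4)/4 = (¼)*4 = 1)
r(Q, y) = 1/(4 + 2*y) (r(Q, y) = 1/(2 + ((y + y) + 2)) = 1/(2 + (2*y + 2)) = 1/(2 + (2 + 2*y)) = 1/(4 + 2*y))
(21*r(1, 3))*o = (21*(1/(2*(2 + 3))))*1 = (21*((½)/5))*1 = (21*((½)*(⅕)))*1 = (21*(⅒))*1 = (21/10)*1 = 21/10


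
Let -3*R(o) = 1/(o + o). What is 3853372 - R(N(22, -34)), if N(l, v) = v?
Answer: 786087887/204 ≈ 3.8534e+6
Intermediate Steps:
R(o) = -1/(6*o) (R(o) = -1/(3*(o + o)) = -1/(2*o)/3 = -1/(6*o))
3853372 - R(N(22, -34)) = 3853372 - (-1)/(6*(-34)) = 3853372 - (-1)*(-1)/(6*34) = 3853372 - 1*1/204 = 3853372 - 1/204 = 786087887/204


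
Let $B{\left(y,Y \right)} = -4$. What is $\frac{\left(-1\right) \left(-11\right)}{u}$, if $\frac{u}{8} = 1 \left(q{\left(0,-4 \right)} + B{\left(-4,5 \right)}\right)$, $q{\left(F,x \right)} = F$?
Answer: $- \frac{11}{32} \approx -0.34375$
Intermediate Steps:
$u = -32$ ($u = 8 \cdot 1 \left(0 - 4\right) = 8 \cdot 1 \left(-4\right) = 8 \left(-4\right) = -32$)
$\frac{\left(-1\right) \left(-11\right)}{u} = \frac{\left(-1\right) \left(-11\right)}{-32} = \left(- \frac{1}{32}\right) 11 = - \frac{11}{32}$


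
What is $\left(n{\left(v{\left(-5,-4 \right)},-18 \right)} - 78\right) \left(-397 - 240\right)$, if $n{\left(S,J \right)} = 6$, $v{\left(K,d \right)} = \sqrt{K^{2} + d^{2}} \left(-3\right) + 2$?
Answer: $45864$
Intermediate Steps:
$v{\left(K,d \right)} = 2 - 3 \sqrt{K^{2} + d^{2}}$ ($v{\left(K,d \right)} = - 3 \sqrt{K^{2} + d^{2}} + 2 = 2 - 3 \sqrt{K^{2} + d^{2}}$)
$\left(n{\left(v{\left(-5,-4 \right)},-18 \right)} - 78\right) \left(-397 - 240\right) = \left(6 - 78\right) \left(-397 - 240\right) = \left(-72\right) \left(-637\right) = 45864$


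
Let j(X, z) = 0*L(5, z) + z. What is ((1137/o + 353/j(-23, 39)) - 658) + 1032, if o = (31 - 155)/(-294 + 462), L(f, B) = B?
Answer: -1399297/1209 ≈ -1157.4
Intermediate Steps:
j(X, z) = z (j(X, z) = 0*z + z = 0 + z = z)
o = -31/42 (o = -124/168 = -124*1/168 = -31/42 ≈ -0.73810)
((1137/o + 353/j(-23, 39)) - 658) + 1032 = ((1137/(-31/42) + 353/39) - 658) + 1032 = ((1137*(-42/31) + 353*(1/39)) - 658) + 1032 = ((-47754/31 + 353/39) - 658) + 1032 = (-1851463/1209 - 658) + 1032 = -2646985/1209 + 1032 = -1399297/1209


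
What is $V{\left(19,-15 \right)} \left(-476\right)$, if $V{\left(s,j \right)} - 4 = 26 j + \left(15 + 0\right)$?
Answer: $176596$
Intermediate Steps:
$V{\left(s,j \right)} = 19 + 26 j$ ($V{\left(s,j \right)} = 4 + \left(26 j + \left(15 + 0\right)\right) = 4 + \left(26 j + 15\right) = 4 + \left(15 + 26 j\right) = 19 + 26 j$)
$V{\left(19,-15 \right)} \left(-476\right) = \left(19 + 26 \left(-15\right)\right) \left(-476\right) = \left(19 - 390\right) \left(-476\right) = \left(-371\right) \left(-476\right) = 176596$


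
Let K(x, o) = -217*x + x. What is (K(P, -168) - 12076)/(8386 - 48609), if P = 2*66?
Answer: 556/551 ≈ 1.0091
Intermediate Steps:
P = 132
K(x, o) = -216*x
(K(P, -168) - 12076)/(8386 - 48609) = (-216*132 - 12076)/(8386 - 48609) = (-28512 - 12076)/(-40223) = -40588*(-1/40223) = 556/551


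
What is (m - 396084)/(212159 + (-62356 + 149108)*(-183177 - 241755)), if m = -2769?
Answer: 398853/36863488705 ≈ 1.0820e-5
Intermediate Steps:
(m - 396084)/(212159 + (-62356 + 149108)*(-183177 - 241755)) = (-2769 - 396084)/(212159 + (-62356 + 149108)*(-183177 - 241755)) = -398853/(212159 + 86752*(-424932)) = -398853/(212159 - 36863700864) = -398853/(-36863488705) = -398853*(-1/36863488705) = 398853/36863488705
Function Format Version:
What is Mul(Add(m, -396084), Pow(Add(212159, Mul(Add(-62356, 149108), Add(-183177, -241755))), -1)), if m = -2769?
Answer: Rational(398853, 36863488705) ≈ 1.0820e-5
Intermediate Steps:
Mul(Add(m, -396084), Pow(Add(212159, Mul(Add(-62356, 149108), Add(-183177, -241755))), -1)) = Mul(Add(-2769, -396084), Pow(Add(212159, Mul(Add(-62356, 149108), Add(-183177, -241755))), -1)) = Mul(-398853, Pow(Add(212159, Mul(86752, -424932)), -1)) = Mul(-398853, Pow(Add(212159, -36863700864), -1)) = Mul(-398853, Pow(-36863488705, -1)) = Mul(-398853, Rational(-1, 36863488705)) = Rational(398853, 36863488705)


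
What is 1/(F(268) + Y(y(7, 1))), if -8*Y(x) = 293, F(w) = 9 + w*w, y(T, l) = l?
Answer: 8/574371 ≈ 1.3928e-5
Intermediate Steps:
F(w) = 9 + w**2
Y(x) = -293/8 (Y(x) = -1/8*293 = -293/8)
1/(F(268) + Y(y(7, 1))) = 1/((9 + 268**2) - 293/8) = 1/((9 + 71824) - 293/8) = 1/(71833 - 293/8) = 1/(574371/8) = 8/574371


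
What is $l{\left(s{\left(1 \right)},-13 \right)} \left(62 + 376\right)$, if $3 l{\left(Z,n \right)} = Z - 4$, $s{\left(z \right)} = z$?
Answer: $-438$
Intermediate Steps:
$l{\left(Z,n \right)} = - \frac{4}{3} + \frac{Z}{3}$ ($l{\left(Z,n \right)} = \frac{Z - 4}{3} = \frac{-4 + Z}{3} = - \frac{4}{3} + \frac{Z}{3}$)
$l{\left(s{\left(1 \right)},-13 \right)} \left(62 + 376\right) = \left(- \frac{4}{3} + \frac{1}{3} \cdot 1\right) \left(62 + 376\right) = \left(- \frac{4}{3} + \frac{1}{3}\right) 438 = \left(-1\right) 438 = -438$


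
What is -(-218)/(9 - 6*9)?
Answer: -218/45 ≈ -4.8444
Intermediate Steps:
-(-218)/(9 - 6*9) = -(-218)/(9 - 54) = -(-218)/(-45) = -(-218)*(-1)/45 = -1*218/45 = -218/45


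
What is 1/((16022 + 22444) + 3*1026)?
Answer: 1/41544 ≈ 2.4071e-5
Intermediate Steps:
1/((16022 + 22444) + 3*1026) = 1/(38466 + 3078) = 1/41544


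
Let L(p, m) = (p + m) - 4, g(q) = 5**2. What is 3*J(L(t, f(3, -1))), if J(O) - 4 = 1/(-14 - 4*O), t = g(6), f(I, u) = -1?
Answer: 1125/94 ≈ 11.968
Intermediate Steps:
g(q) = 25
t = 25
L(p, m) = -4 + m + p (L(p, m) = (m + p) - 4 = -4 + m + p)
J(O) = 4 + 1/(-14 - 4*O)
3*J(L(t, f(3, -1))) = 3*((55 + 16*(-4 - 1 + 25))/(2*(7 + 2*(-4 - 1 + 25)))) = 3*((55 + 16*20)/(2*(7 + 2*20))) = 3*((55 + 320)/(2*(7 + 40))) = 3*((1/2)*375/47) = 3*((1/2)*(1/47)*375) = 3*(375/94) = 1125/94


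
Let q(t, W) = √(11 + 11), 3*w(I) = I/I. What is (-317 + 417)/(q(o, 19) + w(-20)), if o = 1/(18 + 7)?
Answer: -300/197 + 900*√22/197 ≈ 19.905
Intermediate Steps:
w(I) = ⅓ (w(I) = (I/I)/3 = (⅓)*1 = ⅓)
o = 1/25 ≈ 0.040000
q(t, W) = √22
(-317 + 417)/(q(o, 19) + w(-20)) = (-317 + 417)/(√22 + ⅓) = 100/(⅓ + √22)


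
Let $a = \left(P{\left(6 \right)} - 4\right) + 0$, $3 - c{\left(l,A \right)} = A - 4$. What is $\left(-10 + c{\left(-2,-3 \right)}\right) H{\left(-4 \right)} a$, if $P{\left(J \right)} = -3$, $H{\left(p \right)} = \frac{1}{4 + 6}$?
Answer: $0$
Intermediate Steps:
$H{\left(p \right)} = \frac{1}{10}$
$c{\left(l,A \right)} = 7 - A$ ($c{\left(l,A \right)} = 3 - \left(A - 4\right) = 3 - \left(-4 + A\right) = 7 - A$)
$a = -7$ ($a = \left(-3 - 4\right) + 0 = -7 + 0 = -7$)
$\left(-10 + c{\left(-2,-3 \right)}\right) H{\left(-4 \right)} a = \left(-10 + \left(7 - -3\right)\right) \frac{1}{10} \left(-7\right) = \left(-10 + \left(7 + 3\right)\right) \frac{1}{10} \left(-7\right) = \left(-10 + 10\right) \frac{1}{10} \left(-7\right) = 0 \cdot \frac{1}{10} \left(-7\right) = 0 \left(-7\right) = 0$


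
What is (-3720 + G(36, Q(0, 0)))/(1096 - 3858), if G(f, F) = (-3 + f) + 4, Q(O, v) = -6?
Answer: 3683/2762 ≈ 1.3335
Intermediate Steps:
G(f, F) = 1 + f
(-3720 + G(36, Q(0, 0)))/(1096 - 3858) = (-3720 + (1 + 36))/(1096 - 3858) = (-3720 + 37)/(-2762) = -3683*(-1/2762) = 3683/2762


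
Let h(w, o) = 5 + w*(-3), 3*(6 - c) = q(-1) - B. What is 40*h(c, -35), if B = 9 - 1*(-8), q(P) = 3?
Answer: -1080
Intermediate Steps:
B = 17 (B = 9 + 8 = 17)
c = 32/3 (c = 6 - (3 - 1*17)/3 = 6 - (3 - 17)/3 = 6 - ⅓*(-14) = 6 + 14/3 = 32/3 ≈ 10.667)
h(w, o) = 5 - 3*w
40*h(c, -35) = 40*(5 - 3*32/3) = 40*(5 - 32) = 40*(-27) = -1080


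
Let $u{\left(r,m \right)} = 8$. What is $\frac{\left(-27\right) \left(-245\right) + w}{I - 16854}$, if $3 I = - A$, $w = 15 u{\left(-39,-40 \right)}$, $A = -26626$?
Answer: $- \frac{20205}{23936} \approx -0.84413$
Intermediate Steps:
$w = 120$ ($w = 15 \cdot 8 = 120$)
$I = \frac{26626}{3}$ ($I = \frac{\left(-1\right) \left(-26626\right)}{3} = \frac{1}{3} \cdot 26626 = \frac{26626}{3} \approx 8875.3$)
$\frac{\left(-27\right) \left(-245\right) + w}{I - 16854} = \frac{\left(-27\right) \left(-245\right) + 120}{\frac{26626}{3} - 16854} = \frac{6615 + 120}{- \frac{23936}{3}} = 6735 \left(- \frac{3}{23936}\right) = - \frac{20205}{23936}$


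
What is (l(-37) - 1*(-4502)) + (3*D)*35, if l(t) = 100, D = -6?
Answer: 3972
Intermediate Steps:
(l(-37) - 1*(-4502)) + (3*D)*35 = (100 - 1*(-4502)) + (3*(-6))*35 = (100 + 4502) - 18*35 = 4602 - 630 = 3972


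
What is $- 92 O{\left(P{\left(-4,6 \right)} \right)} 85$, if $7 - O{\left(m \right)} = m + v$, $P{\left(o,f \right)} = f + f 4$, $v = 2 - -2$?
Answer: $211140$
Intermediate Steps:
$v = 4$ ($v = 2 + 2 = 4$)
$P{\left(o,f \right)} = 5 f$ ($P{\left(o,f \right)} = f + 4 f = 5 f$)
$O{\left(m \right)} = 3 - m$ ($O{\left(m \right)} = 7 - \left(m + 4\right) = 7 - \left(4 + m\right) = 3 - m$)
$- 92 O{\left(P{\left(-4,6 \right)} \right)} 85 = - 92 \left(3 - 5 \cdot 6\right) 85 = - 92 \left(3 - 30\right) 85 = \left(-92\right) \left(-27\right) 85 = 2484 \cdot 85 = 211140$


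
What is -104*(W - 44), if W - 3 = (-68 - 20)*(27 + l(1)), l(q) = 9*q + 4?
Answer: 370344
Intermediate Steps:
l(q) = 4 + 9*q
W = -3517 (W = 3 + (-68 - 20)*(27 + (4 + 9*1)) = 3 - 88*(27 + (4 + 9)) = 3 - 88*(27 + 13) = 3 - 88*40 = 3 - 3520 = -3517)
-104*(W - 44) = -104*(-3517 - 44) = -104*(-3561) = 370344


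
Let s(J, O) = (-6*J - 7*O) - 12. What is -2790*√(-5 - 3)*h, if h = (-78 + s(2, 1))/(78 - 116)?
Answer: -304110*I*√2/19 ≈ -22636.0*I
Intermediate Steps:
s(J, O) = -12 - 7*O - 6*J (s(J, O) = (-7*O - 6*J) - 12 = -12 - 7*O - 6*J)
h = 109/38 (h = (-78 + (-12 - 7*1 - 6*2))/(78 - 116) = (-78 + (-12 - 7 - 12))/(-38) = (-78 - 31)*(-1/38) = -109*(-1/38) = 109/38 ≈ 2.8684)
-2790*√(-5 - 3)*h = -2790*√(-5 - 3)*109/38 = -2790*√(-8)*109/38 = -2790*2*I*√2*109/38 = -304110*I*√2/19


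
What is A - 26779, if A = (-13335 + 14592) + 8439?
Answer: -17083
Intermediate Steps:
A = 9696 (A = 1257 + 8439 = 9696)
A - 26779 = 9696 - 26779 = -17083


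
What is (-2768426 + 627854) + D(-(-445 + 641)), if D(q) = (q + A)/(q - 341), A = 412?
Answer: -383162460/179 ≈ -2.1406e+6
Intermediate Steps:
D(q) = (412 + q)/(-341 + q) (D(q) = (q + 412)/(q - 341) = (412 + q)/(-341 + q))
(-2768426 + 627854) + D(-(-445 + 641)) = (-2768426 + 627854) + (412 - (-445 + 641))/(-341 - (-445 + 641)) = -2140572 + (412 - 1*196)/(-341 - 1*196) = -2140572 + (412 - 196)/(-341 - 196) = -2140572 + 216/(-537) = -2140572 - 1/537*216 = -2140572 - 72/179 = -383162460/179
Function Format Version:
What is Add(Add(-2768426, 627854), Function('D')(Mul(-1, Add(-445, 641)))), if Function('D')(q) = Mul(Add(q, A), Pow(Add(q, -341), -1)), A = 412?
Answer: Rational(-383162460, 179) ≈ -2.1406e+6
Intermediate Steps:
Function('D')(q) = Mul(Pow(Add(-341, q), -1), Add(412, q)) (Function('D')(q) = Mul(Add(q, 412), Pow(Add(q, -341), -1)) = Mul(Add(412, q), Pow(Add(-341, q), -1)) = Mul(Pow(Add(-341, q), -1), Add(412, q)))
Add(Add(-2768426, 627854), Function('D')(Mul(-1, Add(-445, 641)))) = Add(Add(-2768426, 627854), Mul(Pow(Add(-341, Mul(-1, Add(-445, 641))), -1), Add(412, Mul(-1, Add(-445, 641))))) = Add(-2140572, Mul(Pow(Add(-341, Mul(-1, 196)), -1), Add(412, Mul(-1, 196)))) = Add(-2140572, Mul(Pow(Add(-341, -196), -1), Add(412, -196))) = Add(-2140572, Mul(Pow(-537, -1), 216)) = Add(-2140572, Mul(Rational(-1, 537), 216)) = Add(-2140572, Rational(-72, 179)) = Rational(-383162460, 179)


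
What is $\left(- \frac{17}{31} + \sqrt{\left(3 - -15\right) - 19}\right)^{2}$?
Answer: $\frac{\left(17 - 31 i\right)^{2}}{961} \approx -0.69927 - 1.0968 i$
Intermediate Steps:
$\left(- \frac{17}{31} + \sqrt{\left(3 - -15\right) - 19}\right)^{2} = \left(\left(-17\right) \frac{1}{31} + \sqrt{\left(3 + 15\right) - 19}\right)^{2} = \left(- \frac{17}{31} + \sqrt{18 - 19}\right)^{2} = \left(- \frac{17}{31} + \sqrt{-1}\right)^{2} = \left(- \frac{17}{31} + i\right)^{2}$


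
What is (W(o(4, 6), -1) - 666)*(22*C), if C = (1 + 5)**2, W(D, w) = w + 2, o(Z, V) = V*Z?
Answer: -526680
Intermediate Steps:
W(D, w) = 2 + w
C = 36 (C = 6**2 = 36)
(W(o(4, 6), -1) - 666)*(22*C) = ((2 - 1) - 666)*(22*36) = (1 - 666)*792 = -665*792 = -526680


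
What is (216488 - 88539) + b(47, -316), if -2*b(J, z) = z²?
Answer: 78021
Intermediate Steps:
b(J, z) = -z²/2
(216488 - 88539) + b(47, -316) = (216488 - 88539) - ½*(-316)² = 127949 - ½*99856 = 127949 - 49928 = 78021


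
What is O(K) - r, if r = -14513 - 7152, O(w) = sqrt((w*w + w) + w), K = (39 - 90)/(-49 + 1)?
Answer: 21665 + 7*sqrt(17)/16 ≈ 21667.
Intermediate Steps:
K = 17/16 (K = -51/(-48) = -51*(-1/48) = 17/16 ≈ 1.0625)
O(w) = sqrt(w**2 + 2*w) (O(w) = sqrt((w**2 + w) + w) = sqrt((w + w**2) + w) = sqrt(w**2 + 2*w))
r = -21665
O(K) - r = sqrt(17*(2 + 17/16)/16) - 1*(-21665) = sqrt((17/16)*(49/16)) + 21665 = sqrt(833/256) + 21665 = 7*sqrt(17)/16 + 21665 = 21665 + 7*sqrt(17)/16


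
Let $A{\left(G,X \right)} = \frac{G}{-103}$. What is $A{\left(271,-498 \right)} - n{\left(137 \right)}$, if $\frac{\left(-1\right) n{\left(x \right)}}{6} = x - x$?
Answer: $- \frac{271}{103} \approx -2.6311$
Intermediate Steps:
$n{\left(x \right)} = 0$ ($n{\left(x \right)} = - 6 \left(x - x\right) = \left(-6\right) 0 = 0$)
$A{\left(G,X \right)} = - \frac{G}{103}$ ($A{\left(G,X \right)} = G \left(- \frac{1}{103}\right) = - \frac{G}{103}$)
$A{\left(271,-498 \right)} - n{\left(137 \right)} = \left(- \frac{1}{103}\right) 271 - 0 = - \frac{271}{103} + 0 = - \frac{271}{103}$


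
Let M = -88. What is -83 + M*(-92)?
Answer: 8013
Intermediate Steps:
-83 + M*(-92) = -83 - 88*(-92) = -83 + 8096 = 8013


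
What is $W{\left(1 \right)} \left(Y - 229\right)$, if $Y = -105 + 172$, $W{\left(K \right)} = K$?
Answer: $-162$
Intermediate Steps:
$Y = 67$
$W{\left(1 \right)} \left(Y - 229\right) = 1 \left(67 - 229\right) = 1 \left(-162\right) = -162$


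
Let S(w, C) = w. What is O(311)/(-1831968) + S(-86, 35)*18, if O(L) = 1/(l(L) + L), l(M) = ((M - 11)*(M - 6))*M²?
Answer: -25097515265596466305/16212865158654048 ≈ -1548.0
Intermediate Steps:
l(M) = M²*(-11 + M)*(-6 + M) (l(M) = ((-11 + M)*(-6 + M))*M² = M²*(-11 + M)*(-6 + M))
O(L) = 1/(L + L²*(66 + L² - 17*L)) (O(L) = 1/(L²*(66 + L² - 17*L) + L) = 1/(L + L²*(66 + L² - 17*L)))
O(311)/(-1831968) + S(-86, 35)*18 = (1/(311*(1 + 311*(66 + 311² - 17*311))))/(-1831968) - 86*18 = (1/(311*(1 + 311*(66 + 96721 - 5287))))*(-1/1831968) - 1548 = (1/(311*(1 + 311*91500)))*(-1/1831968) - 1548 = (1/(311*(1 + 28456500)))*(-1/1831968) - 1548 = ((1/311)/28456501)*(-1/1831968) - 1548 = ((1/311)*(1/28456501))*(-1/1831968) - 1548 = (1/8849971811)*(-1/1831968) - 1548 = -1/16212865158654048 - 1548 = -25097515265596466305/16212865158654048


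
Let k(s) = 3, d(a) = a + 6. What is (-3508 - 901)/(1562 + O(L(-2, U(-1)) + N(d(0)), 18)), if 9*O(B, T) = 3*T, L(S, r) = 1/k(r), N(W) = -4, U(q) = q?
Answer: -4409/1568 ≈ -2.8119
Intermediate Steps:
d(a) = 6 + a
L(S, r) = ⅓ (L(S, r) = 1/3 = ⅓)
O(B, T) = T/3 (O(B, T) = (3*T)/9 = T/3)
(-3508 - 901)/(1562 + O(L(-2, U(-1)) + N(d(0)), 18)) = (-3508 - 901)/(1562 + (⅓)*18) = -4409/(1562 + 6) = -4409/1568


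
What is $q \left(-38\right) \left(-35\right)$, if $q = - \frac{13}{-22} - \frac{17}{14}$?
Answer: $- \frac{9120}{11} \approx -829.09$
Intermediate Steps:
$q = - \frac{48}{77}$ ($q = \left(-13\right) \left(- \frac{1}{22}\right) - \frac{17}{14} = \frac{13}{22} - \frac{17}{14} = - \frac{48}{77} \approx -0.62338$)
$q \left(-38\right) \left(-35\right) = \left(- \frac{48}{77}\right) \left(-38\right) \left(-35\right) = \frac{1824}{77} \left(-35\right) = - \frac{9120}{11}$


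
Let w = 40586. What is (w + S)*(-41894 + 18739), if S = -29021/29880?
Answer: -5615924131829/5976 ≈ -9.3975e+8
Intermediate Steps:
S = -29021/29880 (S = -29021*1/29880 = -29021/29880 ≈ -0.97125)
(w + S)*(-41894 + 18739) = (40586 - 29021/29880)*(-41894 + 18739) = (1212680659/29880)*(-23155) = -5615924131829/5976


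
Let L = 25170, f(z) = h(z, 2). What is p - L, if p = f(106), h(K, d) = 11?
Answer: -25159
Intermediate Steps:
f(z) = 11
p = 11
p - L = 11 - 1*25170 = 11 - 25170 = -25159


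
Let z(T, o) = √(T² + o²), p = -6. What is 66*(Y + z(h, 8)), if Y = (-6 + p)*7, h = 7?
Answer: -5544 + 66*√113 ≈ -4842.4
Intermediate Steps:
Y = -84 (Y = (-6 - 6)*7 = -12*7 = -84)
66*(Y + z(h, 8)) = 66*(-84 + √(7² + 8²)) = 66*(-84 + √(49 + 64)) = 66*(-84 + √113) = -5544 + 66*√113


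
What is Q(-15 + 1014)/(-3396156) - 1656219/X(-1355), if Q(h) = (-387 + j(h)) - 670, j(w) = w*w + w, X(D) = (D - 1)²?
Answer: -207214772617/173462063856 ≈ -1.1946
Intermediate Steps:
X(D) = (-1 + D)²
j(w) = w + w² (j(w) = w² + w = w + w²)
Q(h) = -1057 + h*(1 + h) (Q(h) = (-387 + h*(1 + h)) - 670 = -1057 + h*(1 + h))
Q(-15 + 1014)/(-3396156) - 1656219/X(-1355) = (-1057 + (-15 + 1014)*(1 + (-15 + 1014)))/(-3396156) - 1656219/(-1 - 1355)² = (-1057 + 999*(1 + 999))*(-1/3396156) - 1656219/((-1356)²) = (-1057 + 999*1000)*(-1/3396156) - 1656219/1838736 = (-1057 + 999000)*(-1/3396156) - 1656219*1/1838736 = 997943*(-1/3396156) - 552073/612912 = -997943/3396156 - 552073/612912 = -207214772617/173462063856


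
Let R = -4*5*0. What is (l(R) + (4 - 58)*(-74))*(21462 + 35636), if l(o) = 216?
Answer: 240496776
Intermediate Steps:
R = 0 (R = -20*0 = 0)
(l(R) + (4 - 58)*(-74))*(21462 + 35636) = (216 + (4 - 58)*(-74))*(21462 + 35636) = (216 - 54*(-74))*57098 = (216 + 3996)*57098 = 4212*57098 = 240496776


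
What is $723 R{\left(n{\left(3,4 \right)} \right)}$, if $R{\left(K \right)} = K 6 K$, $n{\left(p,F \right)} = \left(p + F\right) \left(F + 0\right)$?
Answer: $3400992$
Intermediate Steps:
$n{\left(p,F \right)} = F \left(F + p\right)$ ($n{\left(p,F \right)} = \left(F + p\right) F = F \left(F + p\right)$)
$R{\left(K \right)} = 6 K^{2}$ ($R{\left(K \right)} = 6 K K = 6 K^{2}$)
$723 R{\left(n{\left(3,4 \right)} \right)} = 723 \cdot 6 \left(4 \left(4 + 3\right)\right)^{2} = 723 \cdot 6 \left(4 \cdot 7\right)^{2} = 723 \cdot 6 \cdot 28^{2} = 723 \cdot 6 \cdot 784 = 723 \cdot 4704 = 3400992$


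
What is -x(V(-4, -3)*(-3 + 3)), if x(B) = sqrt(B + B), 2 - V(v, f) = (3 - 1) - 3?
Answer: 0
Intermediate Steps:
V(v, f) = 3 (V(v, f) = 2 - ((3 - 1) - 3) = 2 - (2 - 3) = 2 - 1*(-1) = 2 + 1 = 3)
x(B) = sqrt(2)*sqrt(B) (x(B) = sqrt(2*B) = sqrt(2)*sqrt(B))
-x(V(-4, -3)*(-3 + 3)) = -sqrt(2)*sqrt(3*(-3 + 3)) = -sqrt(2)*sqrt(3*0) = -sqrt(2)*sqrt(0) = -sqrt(2)*0 = -1*0 = 0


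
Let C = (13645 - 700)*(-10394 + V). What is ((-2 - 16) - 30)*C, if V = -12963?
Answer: 14513105520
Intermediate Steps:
C = -302356365 (C = (13645 - 700)*(-10394 - 12963) = 12945*(-23357) = -302356365)
((-2 - 16) - 30)*C = ((-2 - 16) - 30)*(-302356365) = (-18 - 30)*(-302356365) = -48*(-302356365) = 14513105520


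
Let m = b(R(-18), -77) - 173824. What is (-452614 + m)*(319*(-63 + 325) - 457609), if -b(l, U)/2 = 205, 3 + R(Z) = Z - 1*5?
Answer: 234460584288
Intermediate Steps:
R(Z) = -8 + Z (R(Z) = -3 + (Z - 1*5) = -3 + (Z - 5) = -3 + (-5 + Z) = -8 + Z)
b(l, U) = -410 (b(l, U) = -2*205 = -410)
m = -174234 (m = -410 - 173824 = -174234)
(-452614 + m)*(319*(-63 + 325) - 457609) = (-452614 - 174234)*(319*(-63 + 325) - 457609) = -626848*(319*262 - 457609) = -626848*(83578 - 457609) = -626848*(-374031) = 234460584288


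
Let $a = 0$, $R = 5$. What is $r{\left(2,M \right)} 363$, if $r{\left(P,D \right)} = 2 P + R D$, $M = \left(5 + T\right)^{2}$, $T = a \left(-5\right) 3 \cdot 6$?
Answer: $46827$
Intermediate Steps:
$T = 0$ ($T = 0 \left(-5\right) 3 \cdot 6 = 0 \cdot 18 = 0$)
$M = 25$ ($M = \left(5 + 0\right)^{2} = 5^{2} = 25$)
$r{\left(P,D \right)} = 2 P + 5 D$
$r{\left(2,M \right)} 363 = \left(2 \cdot 2 + 5 \cdot 25\right) 363 = \left(4 + 125\right) 363 = 129 \cdot 363 = 46827$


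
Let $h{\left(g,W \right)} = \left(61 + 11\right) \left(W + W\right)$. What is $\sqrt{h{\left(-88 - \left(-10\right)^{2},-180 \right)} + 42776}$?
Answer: $14 \sqrt{86} \approx 129.83$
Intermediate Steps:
$h{\left(g,W \right)} = 144 W$ ($h{\left(g,W \right)} = 72 \cdot 2 W = 144 W$)
$\sqrt{h{\left(-88 - \left(-10\right)^{2},-180 \right)} + 42776} = \sqrt{144 \left(-180\right) + 42776} = \sqrt{-25920 + 42776} = \sqrt{16856} = 14 \sqrt{86}$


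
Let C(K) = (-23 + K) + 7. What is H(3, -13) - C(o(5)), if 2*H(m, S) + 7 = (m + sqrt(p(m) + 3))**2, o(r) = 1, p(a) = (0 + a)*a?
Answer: 22 + 6*sqrt(3) ≈ 32.392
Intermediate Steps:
p(a) = a**2 (p(a) = a*a = a**2)
C(K) = -16 + K
H(m, S) = -7/2 + (m + sqrt(3 + m**2))**2/2 (H(m, S) = -7/2 + (m + sqrt(m**2 + 3))**2/2 = -7/2 + (m + sqrt(3 + m**2))**2/2)
H(3, -13) - C(o(5)) = (-7/2 + (3 + sqrt(3 + 3**2))**2/2) - (-16 + 1) = (-7/2 + (3 + sqrt(3 + 9))**2/2) - 1*(-15) = (-7/2 + (3 + sqrt(12))**2/2) + 15 = (-7/2 + (3 + 2*sqrt(3))**2/2) + 15 = 23/2 + (3 + 2*sqrt(3))**2/2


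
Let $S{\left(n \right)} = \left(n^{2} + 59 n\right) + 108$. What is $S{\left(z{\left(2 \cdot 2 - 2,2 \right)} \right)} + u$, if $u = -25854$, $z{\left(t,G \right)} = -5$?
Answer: $-26016$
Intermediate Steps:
$S{\left(n \right)} = 108 + n^{2} + 59 n$
$S{\left(z{\left(2 \cdot 2 - 2,2 \right)} \right)} + u = \left(108 + \left(-5\right)^{2} + 59 \left(-5\right)\right) - 25854 = \left(108 + 25 - 295\right) - 25854 = -162 - 25854 = -26016$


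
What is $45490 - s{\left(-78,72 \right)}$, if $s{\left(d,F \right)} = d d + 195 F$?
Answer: $25366$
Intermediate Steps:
$s{\left(d,F \right)} = d^{2} + 195 F$
$45490 - s{\left(-78,72 \right)} = 45490 - \left(\left(-78\right)^{2} + 195 \cdot 72\right) = 45490 - \left(6084 + 14040\right) = 45490 - 20124 = 25366$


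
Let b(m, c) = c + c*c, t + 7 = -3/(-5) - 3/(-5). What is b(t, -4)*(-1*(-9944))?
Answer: 119328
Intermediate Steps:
t = -29/5 (t = -7 + (-3/(-5) - 3/(-5)) = -7 + (-3*(-⅕) - 3*(-⅕)) = -7 + (⅗ + ⅗) = -7 + 6/5 = -29/5 ≈ -5.8000)
b(m, c) = c + c²
b(t, -4)*(-1*(-9944)) = (-4*(1 - 4))*(-1*(-9944)) = -4*(-3)*9944 = 12*9944 = 119328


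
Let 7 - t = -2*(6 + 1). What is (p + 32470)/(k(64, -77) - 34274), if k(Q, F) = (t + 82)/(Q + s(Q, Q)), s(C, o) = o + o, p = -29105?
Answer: -129216/1316101 ≈ -0.098181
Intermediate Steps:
s(C, o) = 2*o
t = 21 (t = 7 - (-2)*(6 + 1) = 7 - (-2)*7 = 7 - 1*(-14) = 7 + 14 = 21)
k(Q, F) = 103/(3*Q) (k(Q, F) = (21 + 82)/(Q + 2*Q) = 103/((3*Q)) = 103*(1/(3*Q)) = 103/(3*Q))
(p + 32470)/(k(64, -77) - 34274) = (-29105 + 32470)/((103/3)/64 - 34274) = 3365/((103/3)*(1/64) - 34274) = 3365/(103/192 - 34274) = 3365/(-6580505/192) = 3365*(-192/6580505) = -129216/1316101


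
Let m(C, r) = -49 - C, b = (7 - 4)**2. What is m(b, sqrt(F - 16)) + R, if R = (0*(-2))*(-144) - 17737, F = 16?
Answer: -17795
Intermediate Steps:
b = 9 (b = 3**2 = 9)
R = -17737 (R = 0*(-144) - 17737 = 0 - 17737 = -17737)
m(b, sqrt(F - 16)) + R = (-49 - 1*9) - 17737 = (-49 - 9) - 17737 = -58 - 17737 = -17795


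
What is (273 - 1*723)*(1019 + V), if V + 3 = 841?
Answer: -835650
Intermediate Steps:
V = 838 (V = -3 + 841 = 838)
(273 - 1*723)*(1019 + V) = (273 - 1*723)*(1019 + 838) = (273 - 723)*1857 = -450*1857 = -835650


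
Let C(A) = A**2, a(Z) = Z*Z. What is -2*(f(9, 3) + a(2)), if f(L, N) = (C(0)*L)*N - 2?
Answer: -4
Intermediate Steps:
a(Z) = Z**2
f(L, N) = -2 (f(L, N) = (0**2*L)*N - 2 = (0*L)*N - 2 = 0*N - 2 = 0 - 2 = -2)
-2*(f(9, 3) + a(2)) = -2*(-2 + 2**2) = -2*(-2 + 4) = -2*2 = -4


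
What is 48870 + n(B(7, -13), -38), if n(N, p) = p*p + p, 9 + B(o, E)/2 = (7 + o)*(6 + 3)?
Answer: 50276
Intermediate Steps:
B(o, E) = 108 + 18*o (B(o, E) = -18 + 2*((7 + o)*(6 + 3)) = -18 + 2*((7 + o)*9) = -18 + 2*(63 + 9*o) = -18 + (126 + 18*o) = 108 + 18*o)
n(N, p) = p + p² (n(N, p) = p² + p = p + p²)
48870 + n(B(7, -13), -38) = 48870 - 38*(1 - 38) = 48870 - 38*(-37) = 48870 + 1406 = 50276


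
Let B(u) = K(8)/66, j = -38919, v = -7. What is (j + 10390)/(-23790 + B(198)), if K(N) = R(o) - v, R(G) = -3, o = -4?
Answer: 941457/785068 ≈ 1.1992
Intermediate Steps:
K(N) = 4 (K(N) = -3 - 1*(-7) = -3 + 7 = 4)
B(u) = 2/33 (B(u) = 4/66 = 4*(1/66) = 2/33)
(j + 10390)/(-23790 + B(198)) = (-38919 + 10390)/(-23790 + 2/33) = -28529/(-785068/33) = -28529*(-33/785068) = 941457/785068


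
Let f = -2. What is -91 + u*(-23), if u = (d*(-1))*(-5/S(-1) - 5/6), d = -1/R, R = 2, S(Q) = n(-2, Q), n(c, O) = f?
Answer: -661/6 ≈ -110.17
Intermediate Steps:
n(c, O) = -2
S(Q) = -2
d = -½ (d = -1/2 = -1*½ = -½ ≈ -0.50000)
u = ⅚ (u = (-½*(-1))*(-5/(-2) - 5/6) = (-5*(-½) - 5*⅙)/2 = (5/2 - ⅚)/2 = (½)*(5/3) = ⅚ ≈ 0.83333)
-91 + u*(-23) = -91 + (⅚)*(-23) = -91 - 115/6 = -661/6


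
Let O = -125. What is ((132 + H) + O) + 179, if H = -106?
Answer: 80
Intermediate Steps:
((132 + H) + O) + 179 = ((132 - 106) - 125) + 179 = (26 - 125) + 179 = -99 + 179 = 80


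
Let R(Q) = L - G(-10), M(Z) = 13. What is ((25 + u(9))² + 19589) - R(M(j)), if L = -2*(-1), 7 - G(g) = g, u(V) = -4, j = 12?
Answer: 20045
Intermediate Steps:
G(g) = 7 - g
L = 2
R(Q) = -15 (R(Q) = 2 - (7 - 1*(-10)) = 2 - (7 + 10) = 2 - 1*17 = 2 - 17 = -15)
((25 + u(9))² + 19589) - R(M(j)) = ((25 - 4)² + 19589) - 1*(-15) = (21² + 19589) + 15 = (441 + 19589) + 15 = 20030 + 15 = 20045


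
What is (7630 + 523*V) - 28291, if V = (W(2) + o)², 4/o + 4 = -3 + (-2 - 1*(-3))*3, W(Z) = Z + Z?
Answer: -15954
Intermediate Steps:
W(Z) = 2*Z
o = -1 (o = 4/(-4 + (-3 + (-2 - 1*(-3))*3)) = 4/(-4 + (-3 + (-2 + 3)*3)) = 4/(-4 + (-3 + 1*3)) = 4/(-4 + (-3 + 3)) = 4/(-4 + 0) = 4/(-4) = 4*(-¼) = -1)
V = 9 (V = (2*2 - 1)² = (4 - 1)² = 3² = 9)
(7630 + 523*V) - 28291 = (7630 + 523*9) - 28291 = (7630 + 4707) - 28291 = 12337 - 28291 = -15954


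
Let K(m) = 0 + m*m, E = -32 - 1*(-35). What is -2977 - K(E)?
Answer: -2986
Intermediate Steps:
E = 3 (E = -32 + 35 = 3)
K(m) = m² (K(m) = 0 + m² = m²)
-2977 - K(E) = -2977 - 1*3² = -2977 - 1*9 = -2977 - 9 = -2986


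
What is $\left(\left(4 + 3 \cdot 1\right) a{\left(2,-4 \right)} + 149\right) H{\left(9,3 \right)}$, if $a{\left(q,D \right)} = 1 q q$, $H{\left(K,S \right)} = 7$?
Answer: $1239$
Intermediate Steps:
$a{\left(q,D \right)} = q^{2}$ ($a{\left(q,D \right)} = q q = q^{2}$)
$\left(\left(4 + 3 \cdot 1\right) a{\left(2,-4 \right)} + 149\right) H{\left(9,3 \right)} = \left(\left(4 + 3 \cdot 1\right) 2^{2} + 149\right) 7 = \left(\left(4 + 3\right) 4 + 149\right) 7 = \left(7 \cdot 4 + 149\right) 7 = \left(28 + 149\right) 7 = 177 \cdot 7 = 1239$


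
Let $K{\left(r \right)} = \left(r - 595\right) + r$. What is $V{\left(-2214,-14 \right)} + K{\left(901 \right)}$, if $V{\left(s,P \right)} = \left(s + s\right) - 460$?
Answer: $-3681$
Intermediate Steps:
$V{\left(s,P \right)} = -460 + 2 s$ ($V{\left(s,P \right)} = 2 s - 460 = -460 + 2 s$)
$K{\left(r \right)} = -595 + 2 r$ ($K{\left(r \right)} = \left(-595 + r\right) + r = -595 + 2 r$)
$V{\left(-2214,-14 \right)} + K{\left(901 \right)} = \left(-460 + 2 \left(-2214\right)\right) + \left(-595 + 2 \cdot 901\right) = \left(-460 - 4428\right) + \left(-595 + 1802\right) = -4888 + 1207 = -3681$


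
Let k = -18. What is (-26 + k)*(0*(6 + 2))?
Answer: 0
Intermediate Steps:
(-26 + k)*(0*(6 + 2)) = (-26 - 18)*(0*(6 + 2)) = -0*8 = -44*0 = 0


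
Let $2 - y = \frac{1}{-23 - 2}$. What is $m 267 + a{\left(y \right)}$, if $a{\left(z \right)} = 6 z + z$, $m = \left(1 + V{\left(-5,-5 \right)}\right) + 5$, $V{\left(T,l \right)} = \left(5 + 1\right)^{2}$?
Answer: $\frac{280707}{25} \approx 11228.0$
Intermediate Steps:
$V{\left(T,l \right)} = 36$ ($V{\left(T,l \right)} = 6^{2} = 36$)
$m = 42$ ($m = \left(1 + 36\right) + 5 = 37 + 5 = 42$)
$y = \frac{51}{25}$ ($y = 2 - \frac{1}{-23 - 2} = 2 - \frac{1}{-25} = 2 - - \frac{1}{25} = 2 + \frac{1}{25} = \frac{51}{25} \approx 2.04$)
$a{\left(z \right)} = 7 z$
$m 267 + a{\left(y \right)} = 42 \cdot 267 + 7 \cdot \frac{51}{25} = 11214 + \frac{357}{25} = \frac{280707}{25}$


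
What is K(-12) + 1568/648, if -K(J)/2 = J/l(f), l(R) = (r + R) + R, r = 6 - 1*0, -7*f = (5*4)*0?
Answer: 520/81 ≈ 6.4198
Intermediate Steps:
f = 0 (f = -5*4*0/7 = -20*0/7 = -⅐*0 = 0)
r = 6 (r = 6 + 0 = 6)
l(R) = 6 + 2*R (l(R) = (6 + R) + R = 6 + 2*R)
K(J) = -J/3 (K(J) = -2*J/(6 + 2*0) = -2*J/(6 + 0) = -2*J/6 = -J/3)
K(-12) + 1568/648 = -⅓*(-12) + 1568/648 = 4 + 1568*(1/648) = 4 + 196/81 = 520/81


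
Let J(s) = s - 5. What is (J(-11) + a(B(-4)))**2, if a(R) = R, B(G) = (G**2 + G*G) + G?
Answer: 144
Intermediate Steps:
B(G) = G + 2*G**2 (B(G) = (G**2 + G**2) + G = 2*G**2 + G = G + 2*G**2)
J(s) = -5 + s
(J(-11) + a(B(-4)))**2 = ((-5 - 11) - 4*(1 + 2*(-4)))**2 = (-16 - 4*(1 - 8))**2 = (-16 - 4*(-7))**2 = (-16 + 28)**2 = 12**2 = 144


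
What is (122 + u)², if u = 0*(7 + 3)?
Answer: 14884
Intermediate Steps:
u = 0 (u = 0*10 = 0)
(122 + u)² = (122 + 0)² = 122² = 14884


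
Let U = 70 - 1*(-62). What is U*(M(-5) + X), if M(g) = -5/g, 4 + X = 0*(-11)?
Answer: -396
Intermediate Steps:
U = 132 (U = 70 + 62 = 132)
X = -4 (X = -4 + 0*(-11) = -4 + 0 = -4)
U*(M(-5) + X) = 132*(-5/(-5) - 4) = 132*(-5*(-1/5) - 4) = 132*(1 - 4) = 132*(-3) = -396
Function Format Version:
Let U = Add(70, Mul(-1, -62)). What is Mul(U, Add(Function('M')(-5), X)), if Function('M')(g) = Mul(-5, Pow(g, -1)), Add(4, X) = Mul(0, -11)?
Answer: -396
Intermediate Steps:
U = 132 (U = Add(70, 62) = 132)
X = -4 (X = Add(-4, Mul(0, -11)) = Add(-4, 0) = -4)
Mul(U, Add(Function('M')(-5), X)) = Mul(132, Add(Mul(-5, Pow(-5, -1)), -4)) = Mul(132, Add(Mul(-5, Rational(-1, 5)), -4)) = Mul(132, Add(1, -4)) = Mul(132, -3) = -396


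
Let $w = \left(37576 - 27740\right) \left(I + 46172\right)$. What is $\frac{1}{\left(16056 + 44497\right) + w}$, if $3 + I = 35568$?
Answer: $\frac{1}{804025685} \approx 1.2437 \cdot 10^{-9}$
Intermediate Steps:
$I = 35565$ ($I = -3 + 35568 = 35565$)
$w = 803965132$ ($w = \left(37576 - 27740\right) \left(35565 + 46172\right) = 9836 \cdot 81737 = 803965132$)
$\frac{1}{\left(16056 + 44497\right) + w} = \frac{1}{\left(16056 + 44497\right) + 803965132} = \frac{1}{60553 + 803965132} = \frac{1}{804025685}$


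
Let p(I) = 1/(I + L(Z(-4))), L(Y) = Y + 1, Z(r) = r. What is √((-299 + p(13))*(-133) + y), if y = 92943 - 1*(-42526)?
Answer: √17522270/10 ≈ 418.60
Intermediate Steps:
L(Y) = 1 + Y
y = 135469 (y = 92943 + 42526 = 135469)
p(I) = 1/(-3 + I) (p(I) = 1/(I + (1 - 4)) = 1/(I - 3) = 1/(-3 + I))
√((-299 + p(13))*(-133) + y) = √((-299 + 1/(-3 + 13))*(-133) + 135469) = √((-299 + 1/10)*(-133) + 135469) = √((-299 + ⅒)*(-133) + 135469) = √(-2989/10*(-133) + 135469) = √(397537/10 + 135469) = √(1752227/10) = √17522270/10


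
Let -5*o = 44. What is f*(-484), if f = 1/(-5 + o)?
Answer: 2420/69 ≈ 35.072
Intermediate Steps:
o = -44/5 (o = -⅕*44 = -44/5 ≈ -8.8000)
f = -5/69 (f = 1/(-5 - 44/5) = 1/(-69/5) = -5/69 ≈ -0.072464)
f*(-484) = -5/69*(-484) = 2420/69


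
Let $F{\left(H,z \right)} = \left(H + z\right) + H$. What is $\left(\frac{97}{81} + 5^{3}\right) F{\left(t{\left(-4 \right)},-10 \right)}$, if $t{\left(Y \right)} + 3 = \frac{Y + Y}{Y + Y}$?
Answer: $- \frac{143108}{81} \approx -1766.8$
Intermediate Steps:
$t{\left(Y \right)} = -2$ ($t{\left(Y \right)} = -3 + \frac{Y + Y}{Y + Y} = -3 + \frac{2 Y}{2 Y} = -3 + 2 Y \frac{1}{2 Y} = -3 + 1 = -2$)
$F{\left(H,z \right)} = z + 2 H$
$\left(\frac{97}{81} + 5^{3}\right) F{\left(t{\left(-4 \right)},-10 \right)} = \left(\frac{97}{81} + 5^{3}\right) \left(-10 + 2 \left(-2\right)\right) = \left(97 \cdot \frac{1}{81} + 125\right) \left(-10 - 4\right) = \left(\frac{97}{81} + 125\right) \left(-14\right) = \frac{10222}{81} \left(-14\right) = - \frac{143108}{81}$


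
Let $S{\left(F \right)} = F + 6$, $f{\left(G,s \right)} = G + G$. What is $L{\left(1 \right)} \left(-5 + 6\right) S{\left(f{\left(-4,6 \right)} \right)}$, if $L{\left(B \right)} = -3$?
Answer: $6$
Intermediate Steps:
$f{\left(G,s \right)} = 2 G$
$S{\left(F \right)} = 6 + F$
$L{\left(1 \right)} \left(-5 + 6\right) S{\left(f{\left(-4,6 \right)} \right)} = - 3 \left(-5 + 6\right) \left(6 + 2 \left(-4\right)\right) = \left(-3\right) 1 \left(6 - 8\right) = \left(-3\right) \left(-2\right) = 6$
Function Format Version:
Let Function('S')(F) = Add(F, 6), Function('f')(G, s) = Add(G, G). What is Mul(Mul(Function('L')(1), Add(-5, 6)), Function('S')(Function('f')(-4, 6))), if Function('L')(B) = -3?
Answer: 6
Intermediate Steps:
Function('f')(G, s) = Mul(2, G)
Function('S')(F) = Add(6, F)
Mul(Mul(Function('L')(1), Add(-5, 6)), Function('S')(Function('f')(-4, 6))) = Mul(Mul(-3, Add(-5, 6)), Add(6, Mul(2, -4))) = Mul(Mul(-3, 1), Add(6, -8)) = Mul(-3, -2) = 6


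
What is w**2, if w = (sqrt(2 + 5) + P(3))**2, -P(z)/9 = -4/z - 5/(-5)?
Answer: (3 + sqrt(7))**4 ≈ 1016.0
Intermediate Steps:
P(z) = -9 + 36/z (P(z) = -9*(-4/z - 5/(-5)) = -9*(-4/z - 5*(-1/5)) = -9*(-4/z + 1) = -9*(1 - 4/z) = -9 + 36/z)
w = (3 + sqrt(7))**2 (w = (sqrt(2 + 5) + (-9 + 36/3))**2 = (sqrt(7) + (-9 + 36*(1/3)))**2 = (sqrt(7) + (-9 + 12))**2 = (sqrt(7) + 3)**2 = (3 + sqrt(7))**2 ≈ 31.875)
w**2 = ((3 + sqrt(7))**2)**2 = (3 + sqrt(7))**4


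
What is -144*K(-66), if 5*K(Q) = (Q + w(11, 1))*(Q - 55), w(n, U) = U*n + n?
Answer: -766656/5 ≈ -1.5333e+5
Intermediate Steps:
w(n, U) = n + U*n
K(Q) = (-55 + Q)*(22 + Q)/5 (K(Q) = ((Q + 11*(1 + 1))*(Q - 55))/5 = ((Q + 11*2)*(-55 + Q))/5 = ((Q + 22)*(-55 + Q))/5 = ((22 + Q)*(-55 + Q))/5 = ((-55 + Q)*(22 + Q))/5 = (-55 + Q)*(22 + Q)/5)
-144*K(-66) = -144*(-242 - 33/5*(-66) + (⅕)*(-66)²) = -144*(-242 + 2178/5 + (⅕)*4356) = -144*(-242 + 2178/5 + 4356/5) = -144*5324/5 = -766656/5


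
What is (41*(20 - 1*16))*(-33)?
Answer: -5412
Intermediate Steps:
(41*(20 - 1*16))*(-33) = (41*(20 - 16))*(-33) = (41*4)*(-33) = 164*(-33) = -5412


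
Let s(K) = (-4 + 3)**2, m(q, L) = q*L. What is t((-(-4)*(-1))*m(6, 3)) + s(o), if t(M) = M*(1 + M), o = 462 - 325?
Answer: 5113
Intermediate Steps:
m(q, L) = L*q
o = 137
s(K) = 1 (s(K) = (-1)**2 = 1)
t((-(-4)*(-1))*m(6, 3)) + s(o) = ((-(-4)*(-1))*(3*6))*(1 + (-(-4)*(-1))*(3*6)) + 1 = (-1*4*18)*(1 - 1*4*18) + 1 = (-4*18)*(1 - 4*18) + 1 = -72*(1 - 72) + 1 = -72*(-71) + 1 = 5112 + 1 = 5113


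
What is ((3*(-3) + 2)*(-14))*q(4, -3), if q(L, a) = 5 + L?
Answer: 882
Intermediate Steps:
((3*(-3) + 2)*(-14))*q(4, -3) = ((3*(-3) + 2)*(-14))*(5 + 4) = ((-9 + 2)*(-14))*9 = -7*(-14)*9 = 98*9 = 882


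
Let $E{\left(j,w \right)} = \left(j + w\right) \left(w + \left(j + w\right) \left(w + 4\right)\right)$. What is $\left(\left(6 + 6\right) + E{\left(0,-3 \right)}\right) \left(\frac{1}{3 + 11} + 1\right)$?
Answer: $\frac{225}{7} \approx 32.143$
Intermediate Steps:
$E{\left(j,w \right)} = \left(j + w\right) \left(w + \left(4 + w\right) \left(j + w\right)\right)$ ($E{\left(j,w \right)} = \left(j + w\right) \left(w + \left(j + w\right) \left(4 + w\right)\right) = \left(j + w\right) \left(w + \left(4 + w\right) \left(j + w\right)\right)$)
$\left(\left(6 + 6\right) + E{\left(0,-3 \right)}\right) \left(\frac{1}{3 + 11} + 1\right) = \left(\left(6 + 6\right) + \left(\left(-3\right)^{3} + 4 \cdot 0^{2} + 5 \left(-3\right)^{2} - 3 \cdot 0^{2} + 2 \cdot 0 \left(-3\right)^{2} + 9 \cdot 0 \left(-3\right)\right)\right) \left(\frac{1}{3 + 11} + 1\right) = \left(12 + \left(-27 + 4 \cdot 0 + 5 \cdot 9 - 0 + 2 \cdot 0 \cdot 9 + 0\right)\right) \left(\frac{1}{14} + 1\right) = \left(12 + \left(-27 + 0 + 45 + 0 + 0 + 0\right)\right) \left(\frac{1}{14} + 1\right) = \left(12 + 18\right) \frac{15}{14} = 30 \cdot \frac{15}{14} = \frac{225}{7}$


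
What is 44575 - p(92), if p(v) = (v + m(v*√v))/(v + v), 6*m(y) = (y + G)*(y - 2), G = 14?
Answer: 12107897/276 - 2*√23 ≈ 43860.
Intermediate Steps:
m(y) = (-2 + y)*(14 + y)/6 (m(y) = ((y + 14)*(y - 2))/6 = ((14 + y)*(-2 + y))/6 = ((-2 + y)*(14 + y))/6 = (-2 + y)*(14 + y)/6)
p(v) = (-14/3 + v + 2*v^(3/2) + v³/6)/(2*v) (p(v) = (v + (-14/3 + 2*(v*√v) + (v*√v)²/6))/(v + v) = (v + (-14/3 + 2*v^(3/2) + (v^(3/2))²/6))/((2*v)) = (v + (-14/3 + 2*v^(3/2) + v³/6))*(1/(2*v)) = (-14/3 + v + 2*v^(3/2) + v³/6)*(1/(2*v)) = (-14/3 + v + 2*v^(3/2) + v³/6)/(2*v))
44575 - p(92) = 44575 - (-28 + 92³ + 6*92 + 12*92^(3/2))/(12*92) = 44575 - (-28 + 778688 + 552 + 12*(184*√23))/(12*92) = 44575 - (-28 + 778688 + 552 + 2208*√23)/(12*92) = 44575 - (779212 + 2208*√23)/(12*92) = 44575 - (194803/276 + 2*√23) = 44575 + (-194803/276 - 2*√23) = 12107897/276 - 2*√23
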